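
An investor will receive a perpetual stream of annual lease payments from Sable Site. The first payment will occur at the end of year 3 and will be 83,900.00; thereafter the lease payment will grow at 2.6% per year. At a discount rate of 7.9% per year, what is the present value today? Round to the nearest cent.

1359700.33

Value at end of year 2: C₁ / (r − g) = 83,900.00 / (0.079 − 0.026) = 1,583,018.8679
Discount to today: PV = 1,583,018.8679 / (1 + 0.079)^2 = 1,583,018.8679 / 1.164241 = 1,359,700.33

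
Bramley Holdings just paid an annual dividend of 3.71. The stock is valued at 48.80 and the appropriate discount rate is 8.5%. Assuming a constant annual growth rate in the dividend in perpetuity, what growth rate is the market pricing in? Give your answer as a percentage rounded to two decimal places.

0.83%

P = D₀(1+g)/(r−g) ⇒ P(r−g) = D₀(1+g) ⇒ g(P+D₀) = P·r − D₀
g = (P·r − D₀)/(P + D₀) = (48.80×0.085 − 3.71) / (48.80 + 3.71) = 0.008341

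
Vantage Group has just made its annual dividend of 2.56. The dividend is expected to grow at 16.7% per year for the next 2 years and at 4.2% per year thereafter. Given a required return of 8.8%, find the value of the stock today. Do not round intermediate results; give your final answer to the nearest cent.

D_1 = 2.98752
D_2 = 3.48644
Terminal value at year 2: TV = D_2×(1+g_2)/(r−g_2) = 3.63287/0.046 = 78.97535
P_0 = D_1/(1+r)^1 + D_2/(1+r)^2 + TV/(1+r)^2
    = 2.74588 + 2.94526 + 66.71658 = 72.40772

72.41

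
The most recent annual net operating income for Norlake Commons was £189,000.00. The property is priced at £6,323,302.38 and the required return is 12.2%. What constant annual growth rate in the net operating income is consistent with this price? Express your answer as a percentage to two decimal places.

P = D₀(1+g)/(r−g) ⇒ P(r−g) = D₀(1+g) ⇒ g(P+D₀) = P·r − D₀
g = (P·r − D₀)/(P + D₀) = (£6,323,302.38×0.122 − £189,000.00) / (£6,323,302.38 + £189,000.00) = 0.089437

8.94%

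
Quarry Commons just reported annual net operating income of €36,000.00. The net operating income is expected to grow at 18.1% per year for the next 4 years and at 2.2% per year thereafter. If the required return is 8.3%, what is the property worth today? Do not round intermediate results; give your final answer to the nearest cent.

D_1 = 42516.00000
D_2 = 50211.39600
D_3 = 59299.65868
D_4 = 70032.89690
Terminal value at year 4: TV = D_4×(1+g_2)/(r−g_2) = 71573.62063/0.061 = 1173338.04308
P_0 = D_1/(1+r)^1 + D_2/(1+r)^2 + D_3/(1+r)^3 + D_4/(1+r)^4 + TV/(1+r)^4
    = 39257.61773 + 42810.01527 + 46683.86707 + 50908.26132 + 852922.01748 = 1032581.77886

€1032581.78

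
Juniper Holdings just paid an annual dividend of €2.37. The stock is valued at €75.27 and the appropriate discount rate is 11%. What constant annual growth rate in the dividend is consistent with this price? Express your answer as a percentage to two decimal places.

P = D₀(1+g)/(r−g) ⇒ P(r−g) = D₀(1+g) ⇒ g(P+D₀) = P·r − D₀
g = (P·r − D₀)/(P + D₀) = (€75.27×0.11 − €2.37) / (€75.27 + €2.37) = 0.076117

7.61%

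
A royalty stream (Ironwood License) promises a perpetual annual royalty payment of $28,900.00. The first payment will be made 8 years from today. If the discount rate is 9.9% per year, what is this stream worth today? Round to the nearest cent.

Value at end of year 7: C / r = $28,900.00 / 0.099 = $291,919.1919
Discount to today: PV = $291,919.1919 / (1 + 0.099)^7 = $291,919.1919 / 1.936350 = $150,757.46

$150757.46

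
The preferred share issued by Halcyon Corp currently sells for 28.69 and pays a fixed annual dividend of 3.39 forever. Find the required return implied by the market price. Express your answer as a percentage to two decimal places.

11.82%

P = C/r ⇒ r = C/P = 3.39/28.69 = 0.118160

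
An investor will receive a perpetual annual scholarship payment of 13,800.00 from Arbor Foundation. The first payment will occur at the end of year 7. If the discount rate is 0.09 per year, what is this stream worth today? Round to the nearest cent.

91427.66

Value at end of year 6: C / r = 13,800.00 / 0.09 = 153,333.3333
Discount to today: PV = 153,333.3333 / (1 + 0.09)^6 = 153,333.3333 / 1.677100 = 91,427.66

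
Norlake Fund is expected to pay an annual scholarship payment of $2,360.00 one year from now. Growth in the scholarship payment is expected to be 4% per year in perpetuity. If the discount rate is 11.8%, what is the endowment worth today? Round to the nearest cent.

$30256.41

Growing perpetuity: P = D₁ / (r − g) = $2,360.0000 / (0.118 − 0.04) = $30,256.41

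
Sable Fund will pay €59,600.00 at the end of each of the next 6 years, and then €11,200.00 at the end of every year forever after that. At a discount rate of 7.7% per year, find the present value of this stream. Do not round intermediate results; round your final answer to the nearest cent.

€371252.91

PV of 6-year annuity: €59,600.00 × [1 − (1+0.077)^−6] / 0.077 = 278049.22823
Perpetuity value at year 6: €11,200.00 / 0.077 = 145454.54545
PV of perpetuity: 145454.54545 / (1+0.077)^6 = 93203.68377
Total PV = 278049.22823 + 93203.68377 = 371252.91200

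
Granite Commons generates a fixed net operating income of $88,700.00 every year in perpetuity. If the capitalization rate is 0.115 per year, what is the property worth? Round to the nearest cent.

$771304.35

Level perpetuity: PV = C / r = $88,700.00 / 0.115 = $771,304.35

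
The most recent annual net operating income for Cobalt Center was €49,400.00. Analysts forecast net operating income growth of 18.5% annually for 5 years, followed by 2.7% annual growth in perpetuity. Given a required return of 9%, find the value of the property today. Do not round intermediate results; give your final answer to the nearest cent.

D_1 = 58539.00000
D_2 = 69368.71500
D_3 = 82201.92727
D_4 = 97409.28382
D_5 = 115430.00133
Terminal value at year 5: TV = D_5×(1+g_2)/(r−g_2) = 118546.61136/0.063 = 1881692.24387
P_0 = D_1/(1+r)^1 + D_2/(1+r)^2 + D_3/(1+r)^3 + D_4/(1+r)^4 + D_5/(1+r)^5 + TV/(1+r)^5
    = 53705.50459 + 58386.25957 + 63474.97027 + 69007.19245 + 75021.58078 + 1222970.84864 = 1542566.35631

€1542566.36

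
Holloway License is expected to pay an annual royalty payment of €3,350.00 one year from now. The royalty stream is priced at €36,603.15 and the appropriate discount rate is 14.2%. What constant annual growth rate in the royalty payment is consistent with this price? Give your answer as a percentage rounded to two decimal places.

P = D₁/(r−g) ⇒ g = r − D₁/P = 0.142 − €3,350.00/€36,603.15 = 0.050478

5.05%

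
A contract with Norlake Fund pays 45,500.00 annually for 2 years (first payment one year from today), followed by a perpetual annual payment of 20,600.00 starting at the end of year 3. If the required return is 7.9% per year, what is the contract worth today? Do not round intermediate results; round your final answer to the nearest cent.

305223.74

PV of 2-year annuity: 45,500.00 × [1 − (1+0.079)^−2] / 0.079 = 81249.93021
Perpetuity value at year 2: 20,600.00 / 0.079 = 260759.49367
PV of perpetuity: 260759.49367 / (1+0.079)^2 = 223973.81098
Total PV = 81249.93021 + 223973.81098 = 305223.74119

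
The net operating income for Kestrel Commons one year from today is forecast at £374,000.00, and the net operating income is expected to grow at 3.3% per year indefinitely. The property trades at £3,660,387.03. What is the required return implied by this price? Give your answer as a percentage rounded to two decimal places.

13.52%

P = D₁/(r − g) ⇒ r = D₁/P + g = £374,000.0000/£3,660,387.03 + 0.033 = 0.102175 + 0.033 = 0.135175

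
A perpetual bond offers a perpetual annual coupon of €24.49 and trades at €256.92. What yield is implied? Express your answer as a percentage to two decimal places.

P = C/r ⇒ r = C/P = €24.49/€256.92 = 0.095322

9.53%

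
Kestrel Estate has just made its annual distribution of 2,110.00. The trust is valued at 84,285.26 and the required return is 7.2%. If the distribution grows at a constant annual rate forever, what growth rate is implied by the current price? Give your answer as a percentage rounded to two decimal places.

4.58%

P = D₀(1+g)/(r−g) ⇒ P(r−g) = D₀(1+g) ⇒ g(P+D₀) = P·r − D₀
g = (P·r − D₀)/(P + D₀) = (84,285.26×0.072 − 2,110.00) / (84,285.26 + 2,110.00) = 0.045819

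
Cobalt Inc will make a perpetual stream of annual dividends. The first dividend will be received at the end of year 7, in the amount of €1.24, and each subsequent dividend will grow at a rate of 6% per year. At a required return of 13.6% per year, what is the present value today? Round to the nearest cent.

€7.59

Value at end of year 6: C₁ / (r − g) = €1.24 / (0.136 − 0.06) = €16.3158
Discount to today: PV = €16.3158 / (1 + 0.136)^6 = €16.3158 / 2.149166 = €7.59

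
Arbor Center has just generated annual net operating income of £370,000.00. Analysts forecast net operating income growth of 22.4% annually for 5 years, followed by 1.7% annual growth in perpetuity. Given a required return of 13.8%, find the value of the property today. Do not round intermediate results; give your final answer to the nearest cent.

D_1 = 452880.00000
D_2 = 554325.12000
D_3 = 678493.94688
D_4 = 830476.59098
D_5 = 1016503.34736
Terminal value at year 5: TV = D_5×(1+g_2)/(r−g_2) = 1033783.90427/0.121 = 8543668.63030
P_0 = D_1/(1+r)^1 + D_2/(1+r)^2 + D_3/(1+r)^3 + D_4/(1+r)^4 + D_5/(1+r)^5 + TV/(1+r)^5
    = 397961.33568 + 428035.74241 + 460382.90748 + 495174.58590 + 532595.51243 + 4476443.27391 = 6790593.35782

£6790593.36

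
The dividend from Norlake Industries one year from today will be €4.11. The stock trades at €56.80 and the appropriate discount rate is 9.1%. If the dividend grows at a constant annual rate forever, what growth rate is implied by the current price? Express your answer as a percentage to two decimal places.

P = D₁/(r−g) ⇒ g = r − D₁/P = 0.091 − €4.11/€56.80 = 0.018641

1.86%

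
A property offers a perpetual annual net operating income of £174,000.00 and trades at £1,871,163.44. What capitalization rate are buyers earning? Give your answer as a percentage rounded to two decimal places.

P = C/r ⇒ r = C/P = £174,000.00/£1,871,163.44 = 0.092990

9.30%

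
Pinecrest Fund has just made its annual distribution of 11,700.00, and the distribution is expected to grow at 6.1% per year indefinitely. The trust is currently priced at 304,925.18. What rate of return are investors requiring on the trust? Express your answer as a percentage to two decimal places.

D₁ = 11,700.00 × 1.061 = 12,413.7000
P = D₁/(r − g) ⇒ r = D₁/P + g = 12,413.7000/304,925.18 + 0.061 = 0.040711 + 0.061 = 0.101711

10.17%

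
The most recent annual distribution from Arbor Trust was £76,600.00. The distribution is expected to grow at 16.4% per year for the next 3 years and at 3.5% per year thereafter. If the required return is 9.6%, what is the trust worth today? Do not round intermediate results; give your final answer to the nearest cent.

D_1 = 89162.40000
D_2 = 103785.03360
D_3 = 120805.77911
Terminal value at year 3: TV = D_3×(1+g_2)/(r−g_2) = 125033.98138/0.061 = 2049737.39966
P_0 = D_1/(1+r)^1 + D_2/(1+r)^2 + D_3/(1+r)^3 + TV/(1+r)^3
    = 81352.55474 + 86399.97602 + 91760.55848 + 1556920.95123 = 1816434.04048

£1816434.04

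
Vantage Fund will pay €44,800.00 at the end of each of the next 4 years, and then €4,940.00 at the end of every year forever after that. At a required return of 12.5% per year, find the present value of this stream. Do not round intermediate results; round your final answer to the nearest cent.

PV of 4-year annuity: €44,800.00 × [1 − (1+0.125)^−4] / 0.125 = 134652.64441
Perpetuity value at year 4: €4,940.00 / 0.125 = 39520.00000
PV of perpetuity: 39520.00000 / (1+0.125)^4 = 24672.14144
Total PV = 134652.64441 + 24672.14144 = 159324.78586

€159324.79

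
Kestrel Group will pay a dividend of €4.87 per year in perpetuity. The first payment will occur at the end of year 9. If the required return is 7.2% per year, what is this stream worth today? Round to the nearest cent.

Value at end of year 8: C / r = €4.87 / 0.072 = €67.6389
Discount to today: PV = €67.6389 / (1 + 0.072)^8 = €67.6389 / 1.744047 = €38.78

€38.78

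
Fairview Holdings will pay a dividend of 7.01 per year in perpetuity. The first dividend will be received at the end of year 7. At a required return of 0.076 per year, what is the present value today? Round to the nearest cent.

Value at end of year 6: C / r = 7.01 / 0.076 = 92.2368
Discount to today: PV = 92.2368 / (1 + 0.076)^6 = 92.2368 / 1.551935 = 59.43

59.43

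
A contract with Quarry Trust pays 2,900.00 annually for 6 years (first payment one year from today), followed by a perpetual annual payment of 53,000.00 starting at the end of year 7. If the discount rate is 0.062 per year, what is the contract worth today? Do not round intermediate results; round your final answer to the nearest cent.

610021.26

PV of 6-year annuity: 2,900.00 × [1 − (1+0.062)^−6] / 0.062 = 14171.07013
Perpetuity value at year 6: 53,000.00 / 0.062 = 854838.70968
PV of perpetuity: 854838.70968 / (1+0.062)^6 = 595850.18652
Total PV = 14171.07013 + 595850.18652 = 610021.25666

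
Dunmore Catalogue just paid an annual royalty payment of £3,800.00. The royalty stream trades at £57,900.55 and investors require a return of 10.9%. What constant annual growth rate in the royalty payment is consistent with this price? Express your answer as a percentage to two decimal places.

4.07%

P = D₀(1+g)/(r−g) ⇒ P(r−g) = D₀(1+g) ⇒ g(P+D₀) = P·r − D₀
g = (P·r − D₀)/(P + D₀) = (£57,900.55×0.109 − £3,800.00) / (£57,900.55 + £3,800.00) = 0.040699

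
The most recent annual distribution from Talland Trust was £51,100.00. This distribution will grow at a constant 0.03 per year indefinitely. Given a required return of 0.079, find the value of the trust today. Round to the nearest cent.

D₁ = D₀ × (1 + g) = £51,100.00 × 1.03 = £52,633.0000
Growing perpetuity: P = D₁ / (r − g) = £52,633.0000 / (0.079 − 0.03) = £1,074,142.86

£1074142.86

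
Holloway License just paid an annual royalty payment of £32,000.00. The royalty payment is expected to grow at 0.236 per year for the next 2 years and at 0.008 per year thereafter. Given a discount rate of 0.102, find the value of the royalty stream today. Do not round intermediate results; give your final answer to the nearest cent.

£507820.98

D_1 = 39552.00000
D_2 = 48886.27200
Terminal value at year 2: TV = D_2×(1+g_2)/(r−g_2) = 49277.36218/0.094 = 524227.25719
P_0 = D_1/(1+r)^1 + D_2/(1+r)^2 + TV/(1+r)^2
    = 35891.10708 + 40255.36148 + 431674.51457 = 507820.98313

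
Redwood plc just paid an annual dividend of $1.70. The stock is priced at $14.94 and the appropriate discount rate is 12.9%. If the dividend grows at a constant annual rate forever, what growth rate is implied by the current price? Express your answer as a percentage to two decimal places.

P = D₀(1+g)/(r−g) ⇒ P(r−g) = D₀(1+g) ⇒ g(P+D₀) = P·r − D₀
g = (P·r − D₀)/(P + D₀) = ($14.94×0.129 − $1.70) / ($14.94 + $1.70) = 0.013657

1.37%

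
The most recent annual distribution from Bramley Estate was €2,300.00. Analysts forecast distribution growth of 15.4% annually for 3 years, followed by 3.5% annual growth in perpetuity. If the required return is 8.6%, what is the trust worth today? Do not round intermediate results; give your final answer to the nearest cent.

D_1 = 2654.20000
D_2 = 3062.94680
D_3 = 3534.64061
Terminal value at year 3: TV = D_3×(1+g_2)/(r−g_2) = 3658.35303/0.051 = 71732.41232
P_0 = D_1/(1+r)^1 + D_2/(1+r)^2 + D_3/(1+r)^3 + TV/(1+r)^3
    = 2444.01473 + 2597.04696 + 2759.66132 + 56004.89153 = 63805.61455

€63805.61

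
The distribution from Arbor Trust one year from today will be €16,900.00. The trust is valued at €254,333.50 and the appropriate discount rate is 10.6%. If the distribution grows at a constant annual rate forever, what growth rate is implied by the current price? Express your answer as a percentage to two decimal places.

3.96%

P = D₁/(r−g) ⇒ g = r − D₁/P = 0.106 − €16,900.00/€254,333.50 = 0.039552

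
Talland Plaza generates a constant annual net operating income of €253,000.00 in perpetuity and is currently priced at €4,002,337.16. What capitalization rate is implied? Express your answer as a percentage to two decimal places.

6.32%

P = C/r ⇒ r = C/P = €253,000.00/€4,002,337.16 = 0.063213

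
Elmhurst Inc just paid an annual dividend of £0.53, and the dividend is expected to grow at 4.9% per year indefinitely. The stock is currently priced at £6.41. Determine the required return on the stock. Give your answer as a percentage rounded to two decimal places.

D₁ = £0.53 × 1.049 = £0.5560
P = D₁/(r − g) ⇒ r = D₁/P + g = £0.5560/£6.41 + 0.049 = 0.086735 + 0.049 = 0.135735

13.57%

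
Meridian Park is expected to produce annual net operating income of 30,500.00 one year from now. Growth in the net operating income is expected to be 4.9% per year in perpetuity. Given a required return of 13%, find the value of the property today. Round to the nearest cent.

Growing perpetuity: P = D₁ / (r − g) = 30,500.0000 / (0.13 − 0.049) = 376,543.21

376543.21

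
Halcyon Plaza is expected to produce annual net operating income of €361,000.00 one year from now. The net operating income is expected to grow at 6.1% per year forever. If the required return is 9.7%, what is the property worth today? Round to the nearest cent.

€10027777.78

Growing perpetuity: P = D₁ / (r − g) = €361,000.0000 / (0.097 − 0.061) = €10,027,777.78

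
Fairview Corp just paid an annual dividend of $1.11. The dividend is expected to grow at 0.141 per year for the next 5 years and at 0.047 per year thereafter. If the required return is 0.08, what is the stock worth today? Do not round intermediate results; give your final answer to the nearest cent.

D_1 = 1.26651
D_2 = 1.44509
D_3 = 1.64885
D_4 = 1.88133
D_5 = 2.14660
Terminal value at year 5: TV = D_5×(1+g_2)/(r−g_2) = 2.24749/0.033 = 68.10578
P_0 = D_1/(1+r)^1 + D_2/(1+r)^2 + D_3/(1+r)^3 + D_4/(1+r)^4 + D_5/(1+r)^5 + TV/(1+r)^5
    = 1.17269 + 1.23893 + 1.30891 + 1.38284 + 1.46094 + 46.35165 = 52.91595

$52.92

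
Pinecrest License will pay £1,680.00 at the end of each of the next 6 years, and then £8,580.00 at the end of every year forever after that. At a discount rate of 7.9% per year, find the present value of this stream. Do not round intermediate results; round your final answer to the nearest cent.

£76612.73

PV of 6-year annuity: £1,680.00 × [1 − (1+0.079)^−6] / 0.079 = 7790.05488
Perpetuity value at year 6: £8,580.00 / 0.079 = 108607.59494
PV of perpetuity: 108607.59494 / (1+0.079)^6 = 68822.67178
Total PV = 7790.05488 + 68822.67178 = 76612.72666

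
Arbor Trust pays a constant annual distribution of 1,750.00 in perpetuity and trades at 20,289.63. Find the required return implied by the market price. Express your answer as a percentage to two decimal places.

P = C/r ⇒ r = C/P = 1,750.00/20,289.63 = 0.086251

8.63%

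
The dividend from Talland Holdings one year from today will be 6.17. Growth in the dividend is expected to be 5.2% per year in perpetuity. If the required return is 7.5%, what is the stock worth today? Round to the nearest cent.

Growing perpetuity: P = D₁ / (r − g) = 6.1700 / (0.075 − 0.052) = 268.26

268.26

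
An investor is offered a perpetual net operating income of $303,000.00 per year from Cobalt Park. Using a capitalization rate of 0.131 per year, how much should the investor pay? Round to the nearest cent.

Level perpetuity: PV = C / r = $303,000.00 / 0.131 = $2,312,977.10

$2312977.10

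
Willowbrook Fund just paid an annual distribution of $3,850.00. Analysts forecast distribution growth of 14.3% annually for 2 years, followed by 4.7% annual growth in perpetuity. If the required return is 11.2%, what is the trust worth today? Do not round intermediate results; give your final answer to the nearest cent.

$73545.44

D_1 = 4400.55000
D_2 = 5029.82865
Terminal value at year 2: TV = D_2×(1+g_2)/(r−g_2) = 5266.23060/0.065 = 81018.93225
P_0 = D_1/(1+r)^1 + D_2/(1+r)^2 + TV/(1+r)^2
    = 3957.32914 + 4067.65036 + 65520.46046 = 73545.43996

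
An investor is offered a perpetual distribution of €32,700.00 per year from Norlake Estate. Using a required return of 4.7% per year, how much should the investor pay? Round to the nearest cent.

Level perpetuity: PV = C / r = €32,700.00 / 0.047 = €695,744.68

€695744.68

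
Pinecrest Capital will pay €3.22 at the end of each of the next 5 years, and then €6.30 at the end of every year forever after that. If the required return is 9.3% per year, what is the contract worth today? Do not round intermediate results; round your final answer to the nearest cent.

€55.85

PV of 5-year annuity: €3.22 × [1 − (1+0.093)^−5] / 0.093 = 12.42779
Perpetuity value at year 5: €6.30 / 0.093 = 67.74194
PV of perpetuity: 67.74194 / (1+0.093)^5 = 43.42670
Total PV = 12.42779 + 43.42670 = 55.85449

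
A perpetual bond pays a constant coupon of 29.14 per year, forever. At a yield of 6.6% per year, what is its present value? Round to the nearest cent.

441.52

Level perpetuity: PV = C / r = 29.14 / 0.066 = 441.52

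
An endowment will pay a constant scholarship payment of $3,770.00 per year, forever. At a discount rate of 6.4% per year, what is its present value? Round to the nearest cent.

$58906.25

Level perpetuity: PV = C / r = $3,770.00 / 0.064 = $58,906.25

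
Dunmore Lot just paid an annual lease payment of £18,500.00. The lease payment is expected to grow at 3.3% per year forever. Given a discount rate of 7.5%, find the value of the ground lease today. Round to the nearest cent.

D₁ = D₀ × (1 + g) = £18,500.00 × 1.033 = £19,110.5000
Growing perpetuity: P = D₁ / (r − g) = £19,110.5000 / (0.075 − 0.033) = £455,011.90

£455011.90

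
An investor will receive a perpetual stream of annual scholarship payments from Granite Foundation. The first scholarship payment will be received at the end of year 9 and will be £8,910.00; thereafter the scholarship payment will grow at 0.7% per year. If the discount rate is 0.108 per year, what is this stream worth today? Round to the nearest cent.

Value at end of year 8: C₁ / (r − g) = £8,910.00 / (0.108 − 0.007) = £88,217.8218
Discount to today: PV = £88,217.8218 / (1 + 0.108)^8 = £88,217.8218 / 2.271528 = £38,836.34

£38836.34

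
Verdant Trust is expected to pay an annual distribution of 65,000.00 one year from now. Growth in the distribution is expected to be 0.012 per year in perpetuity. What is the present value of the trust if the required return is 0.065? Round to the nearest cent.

1226415.09

Growing perpetuity: P = D₁ / (r − g) = 65,000.0000 / (0.065 − 0.012) = 1,226,415.09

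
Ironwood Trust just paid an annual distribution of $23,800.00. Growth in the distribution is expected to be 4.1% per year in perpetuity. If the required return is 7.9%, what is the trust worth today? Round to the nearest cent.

D₁ = D₀ × (1 + g) = $23,800.00 × 1.041 = $24,775.8000
Growing perpetuity: P = D₁ / (r − g) = $24,775.8000 / (0.079 − 0.041) = $651,994.74

$651994.74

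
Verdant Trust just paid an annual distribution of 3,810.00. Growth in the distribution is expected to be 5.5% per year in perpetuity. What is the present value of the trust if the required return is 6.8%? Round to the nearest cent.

309196.15

D₁ = D₀ × (1 + g) = 3,810.00 × 1.055 = 4,019.5500
Growing perpetuity: P = D₁ / (r − g) = 4,019.5500 / (0.068 − 0.055) = 309,196.15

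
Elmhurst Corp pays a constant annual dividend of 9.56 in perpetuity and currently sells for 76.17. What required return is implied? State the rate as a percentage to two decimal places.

12.55%

P = C/r ⇒ r = C/P = 9.56/76.17 = 0.125509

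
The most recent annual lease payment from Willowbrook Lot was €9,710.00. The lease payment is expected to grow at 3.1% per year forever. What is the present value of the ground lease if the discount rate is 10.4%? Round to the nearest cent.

€137137.12

D₁ = D₀ × (1 + g) = €9,710.00 × 1.031 = €10,011.0100
Growing perpetuity: P = D₁ / (r − g) = €10,011.0100 / (0.104 − 0.031) = €137,137.12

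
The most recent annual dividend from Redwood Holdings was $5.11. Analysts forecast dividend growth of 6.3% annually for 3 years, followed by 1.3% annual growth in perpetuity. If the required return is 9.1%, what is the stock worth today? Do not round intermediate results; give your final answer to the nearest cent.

D_1 = 5.43193
D_2 = 5.77414
D_3 = 6.13791
Terminal value at year 3: TV = D_3×(1+g_2)/(r−g_2) = 6.21771/0.078 = 79.71417
P_0 = D_1/(1+r)^1 + D_2/(1+r)^2 + D_3/(1+r)^3 + TV/(1+r)^3
    = 4.97885 + 4.85107 + 4.72657 + 61.38486 = 75.94136

$75.94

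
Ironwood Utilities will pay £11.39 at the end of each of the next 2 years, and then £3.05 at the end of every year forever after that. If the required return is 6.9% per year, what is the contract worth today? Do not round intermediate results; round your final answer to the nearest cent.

PV of 2-year annuity: £11.39 × [1 − (1+0.069)^−2] / 0.069 = 20.62191
Perpetuity value at year 2: £3.05 / 0.069 = 44.20290
PV of perpetuity: 44.20290 / (1+0.069)^2 = 38.68079
Total PV = 20.62191 + 38.68079 = 59.30270

£59.30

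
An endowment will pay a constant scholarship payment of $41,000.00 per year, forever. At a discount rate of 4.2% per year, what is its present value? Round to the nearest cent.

$976190.48

Level perpetuity: PV = C / r = $41,000.00 / 0.042 = $976,190.48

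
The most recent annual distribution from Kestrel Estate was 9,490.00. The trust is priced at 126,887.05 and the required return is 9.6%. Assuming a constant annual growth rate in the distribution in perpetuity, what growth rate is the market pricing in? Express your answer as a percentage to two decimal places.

P = D₀(1+g)/(r−g) ⇒ P(r−g) = D₀(1+g) ⇒ g(P+D₀) = P·r − D₀
g = (P·r − D₀)/(P + D₀) = (126,887.05×0.096 − 9,490.00) / (126,887.05 + 9,490.00) = 0.019733

1.97%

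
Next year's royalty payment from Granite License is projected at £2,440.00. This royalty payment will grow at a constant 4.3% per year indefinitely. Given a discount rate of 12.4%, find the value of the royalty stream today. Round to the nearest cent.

£30123.46

Growing perpetuity: P = D₁ / (r − g) = £2,440.0000 / (0.124 − 0.043) = £30,123.46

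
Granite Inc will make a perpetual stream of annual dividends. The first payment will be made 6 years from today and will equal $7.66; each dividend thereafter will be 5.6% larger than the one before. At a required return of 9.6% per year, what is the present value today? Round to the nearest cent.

Value at end of year 5: C₁ / (r − g) = $7.66 / (0.096 − 0.056) = $191.5000
Discount to today: PV = $191.5000 / (1 + 0.096)^5 = $191.5000 / 1.581440 = $121.09

$121.09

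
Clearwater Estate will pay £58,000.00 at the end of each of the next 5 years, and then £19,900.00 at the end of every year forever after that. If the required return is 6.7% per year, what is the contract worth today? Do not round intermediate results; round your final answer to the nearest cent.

PV of 5-year annuity: £58,000.00 × [1 − (1+0.067)^−5] / 0.067 = 239733.96485
Perpetuity value at year 5: £19,900.00 / 0.067 = 297014.92537
PV of perpetuity: 297014.92537 / (1+0.067)^5 = 214761.37536
Total PV = 239733.96485 + 214761.37536 = 454495.34022

£454495.34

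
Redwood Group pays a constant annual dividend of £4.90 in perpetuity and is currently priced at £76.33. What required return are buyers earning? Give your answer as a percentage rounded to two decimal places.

P = C/r ⇒ r = C/P = £4.90/£76.33 = 0.064195

6.42%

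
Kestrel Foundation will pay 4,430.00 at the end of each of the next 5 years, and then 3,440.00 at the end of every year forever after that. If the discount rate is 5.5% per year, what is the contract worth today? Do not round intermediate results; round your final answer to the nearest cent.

66773.04

PV of 5-year annuity: 4,430.00 × [1 − (1+0.055)^−5] / 0.055 = 18917.36023
Perpetuity value at year 5: 3,440.00 / 0.055 = 62545.45455
PV of perpetuity: 62545.45455 / (1+0.055)^5 = 47855.67595
Total PV = 18917.36023 + 47855.67595 = 66773.03618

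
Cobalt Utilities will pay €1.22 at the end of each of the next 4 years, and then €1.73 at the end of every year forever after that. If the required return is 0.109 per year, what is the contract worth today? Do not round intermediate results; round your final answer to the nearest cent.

€14.29

PV of 4-year annuity: €1.22 × [1 − (1+0.109)^−4] / 0.109 = 3.79308
Perpetuity value at year 4: €1.73 / 0.109 = 15.87156
PV of perpetuity: 15.87156 / (1+0.109)^4 = 10.49285
Total PV = 3.79308 + 10.49285 = 14.28593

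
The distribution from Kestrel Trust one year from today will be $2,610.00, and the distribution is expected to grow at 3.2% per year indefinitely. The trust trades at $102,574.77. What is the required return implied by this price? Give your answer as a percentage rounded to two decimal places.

5.74%

P = D₁/(r − g) ⇒ r = D₁/P + g = $2,610.0000/$102,574.77 + 0.032 = 0.025445 + 0.032 = 0.057445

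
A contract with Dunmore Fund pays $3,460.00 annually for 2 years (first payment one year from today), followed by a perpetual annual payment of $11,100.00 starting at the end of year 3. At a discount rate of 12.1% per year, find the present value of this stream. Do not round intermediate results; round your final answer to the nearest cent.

$78840.49

PV of 2-year annuity: $3,460.00 × [1 − (1+0.121)^−2] / 0.121 = 5839.90177
Perpetuity value at year 2: $11,100.00 / 0.121 = 91735.53719
PV of perpetuity: 91735.53719 / (1+0.121)^2 = 73000.59221
Total PV = 5839.90177 + 73000.59221 = 78840.49398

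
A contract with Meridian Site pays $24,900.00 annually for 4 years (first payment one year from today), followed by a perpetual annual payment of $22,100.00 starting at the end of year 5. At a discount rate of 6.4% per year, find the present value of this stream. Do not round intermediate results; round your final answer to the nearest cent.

$354926.59

PV of 4-year annuity: $24,900.00 × [1 − (1+0.064)^−4] / 0.064 = 85496.68650
Perpetuity value at year 4: $22,100.00 / 0.064 = 345312.50000
PV of perpetuity: 345312.50000 / (1+0.064)^4 = 269429.89873
Total PV = 85496.68650 + 269429.89873 = 354926.58523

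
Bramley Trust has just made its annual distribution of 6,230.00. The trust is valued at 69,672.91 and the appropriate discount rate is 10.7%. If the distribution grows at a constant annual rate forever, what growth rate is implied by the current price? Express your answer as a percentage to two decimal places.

P = D₀(1+g)/(r−g) ⇒ P(r−g) = D₀(1+g) ⇒ g(P+D₀) = P·r − D₀
g = (P·r − D₀)/(P + D₀) = (69,672.91×0.107 − 6,230.00) / (69,672.91 + 6,230.00) = 0.016139

1.61%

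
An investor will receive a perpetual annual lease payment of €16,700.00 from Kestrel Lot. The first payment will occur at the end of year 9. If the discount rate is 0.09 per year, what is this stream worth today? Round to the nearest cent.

Value at end of year 8: C / r = €16,700.00 / 0.09 = €185,555.5556
Discount to today: PV = €185,555.5556 / (1 + 0.09)^8 = €185,555.5556 / 1.992563 = €93,124.08

€93124.08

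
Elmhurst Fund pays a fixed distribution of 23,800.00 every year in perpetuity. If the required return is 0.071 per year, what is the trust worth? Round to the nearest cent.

335211.27

Level perpetuity: PV = C / r = 23,800.00 / 0.071 = 335,211.27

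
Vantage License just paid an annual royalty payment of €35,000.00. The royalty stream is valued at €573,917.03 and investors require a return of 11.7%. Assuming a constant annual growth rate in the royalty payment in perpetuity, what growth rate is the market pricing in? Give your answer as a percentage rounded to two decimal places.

P = D₀(1+g)/(r−g) ⇒ P(r−g) = D₀(1+g) ⇒ g(P+D₀) = P·r − D₀
g = (P·r − D₀)/(P + D₀) = (€573,917.03×0.117 − €35,000.00) / (€573,917.03 + €35,000.00) = 0.052796

5.28%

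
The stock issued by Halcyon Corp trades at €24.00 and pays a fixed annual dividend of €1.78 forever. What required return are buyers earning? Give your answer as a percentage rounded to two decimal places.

P = C/r ⇒ r = C/P = €1.78/€24.00 = 0.074167

7.42%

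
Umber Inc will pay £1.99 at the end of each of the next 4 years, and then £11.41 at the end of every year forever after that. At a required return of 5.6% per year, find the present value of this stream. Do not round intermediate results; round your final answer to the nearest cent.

PV of 4-year annuity: £1.99 × [1 − (1+0.056)^−4] / 0.056 = 6.95919
Perpetuity value at year 4: £11.41 / 0.056 = 203.75000
PV of perpetuity: 203.75000 / (1+0.056)^4 = 163.84830
Total PV = 6.95919 + 163.84830 = 170.80749

£170.81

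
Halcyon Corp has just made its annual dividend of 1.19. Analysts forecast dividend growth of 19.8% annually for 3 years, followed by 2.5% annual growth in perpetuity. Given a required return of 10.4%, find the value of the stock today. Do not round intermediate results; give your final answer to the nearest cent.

D_1 = 1.42562
D_2 = 1.70789
D_3 = 2.04606
Terminal value at year 3: TV = D_3×(1+g_2)/(r−g_2) = 2.09721/0.079 = 26.54692
P_0 = D_1/(1+r)^1 + D_2/(1+r)^2 + D_3/(1+r)^3 + TV/(1+r)^3
    = 1.29132 + 1.40127 + 1.52058 + 19.72909 = 23.94226

23.94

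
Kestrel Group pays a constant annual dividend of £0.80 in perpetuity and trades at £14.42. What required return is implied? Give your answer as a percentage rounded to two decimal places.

5.55%

P = C/r ⇒ r = C/P = £0.80/£14.42 = 0.055479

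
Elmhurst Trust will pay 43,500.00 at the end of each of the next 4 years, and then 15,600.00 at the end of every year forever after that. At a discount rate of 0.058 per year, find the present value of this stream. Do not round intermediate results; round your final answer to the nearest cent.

PV of 4-year annuity: 43,500.00 × [1 − (1+0.058)^−4] / 0.058 = 151424.97465
Perpetuity value at year 4: 15,600.00 / 0.058 = 268965.51724
PV of perpetuity: 268965.51724 / (1+0.058)^4 = 214661.38840
Total PV = 151424.97465 + 214661.38840 = 366086.36305

366086.36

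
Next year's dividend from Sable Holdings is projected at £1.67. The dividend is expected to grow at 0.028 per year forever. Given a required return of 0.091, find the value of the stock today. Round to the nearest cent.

Growing perpetuity: P = D₁ / (r − g) = £1.6700 / (0.091 − 0.028) = £26.51

£26.51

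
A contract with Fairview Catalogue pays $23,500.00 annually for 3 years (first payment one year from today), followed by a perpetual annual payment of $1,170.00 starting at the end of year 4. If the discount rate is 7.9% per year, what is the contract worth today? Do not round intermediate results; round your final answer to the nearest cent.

$72460.70

PV of 3-year annuity: $23,500.00 × [1 − (1+0.079)^−3] / 0.079 = 60671.22305
Perpetuity value at year 3: $1,170.00 / 0.079 = 14810.12658
PV of perpetuity: 14810.12658 / (1+0.079)^3 = 11789.47420
Total PV = 60671.22305 + 11789.47420 = 72460.69725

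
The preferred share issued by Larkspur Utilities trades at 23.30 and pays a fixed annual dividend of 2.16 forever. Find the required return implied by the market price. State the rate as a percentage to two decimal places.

9.27%

P = C/r ⇒ r = C/P = 2.16/23.30 = 0.092704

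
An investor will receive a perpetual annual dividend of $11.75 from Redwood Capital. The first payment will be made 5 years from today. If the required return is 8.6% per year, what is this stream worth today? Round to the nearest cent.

Value at end of year 4: C / r = $11.75 / 0.086 = $136.6279
Discount to today: PV = $136.6279 / (1 + 0.086)^4 = $136.6279 / 1.390975 = $98.22

$98.22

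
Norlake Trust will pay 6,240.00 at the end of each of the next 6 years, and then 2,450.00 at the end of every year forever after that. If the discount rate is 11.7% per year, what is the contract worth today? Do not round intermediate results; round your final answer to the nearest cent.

36655.70

PV of 6-year annuity: 6,240.00 × [1 − (1+0.117)^−6] / 0.117 = 25874.65123
Perpetuity value at year 6: 2,450.00 / 0.117 = 20940.17094
PV of perpetuity: 20940.17094 / (1+0.117)^6 = 10781.05307
Total PV = 25874.65123 + 10781.05307 = 36655.70430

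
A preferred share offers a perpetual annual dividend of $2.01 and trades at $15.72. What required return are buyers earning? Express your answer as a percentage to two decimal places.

P = C/r ⇒ r = C/P = $2.01/$15.72 = 0.127863

12.79%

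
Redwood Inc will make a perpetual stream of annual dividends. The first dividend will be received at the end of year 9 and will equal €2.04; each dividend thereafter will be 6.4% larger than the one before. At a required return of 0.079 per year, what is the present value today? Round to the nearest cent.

€74.02

Value at end of year 8: C₁ / (r − g) = €2.04 / (0.079 − 0.064) = €136.0000
Discount to today: PV = €136.0000 / (1 + 0.079)^8 = €136.0000 / 1.837264 = €74.02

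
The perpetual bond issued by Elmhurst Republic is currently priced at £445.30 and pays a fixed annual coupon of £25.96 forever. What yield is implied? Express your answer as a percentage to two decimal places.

P = C/r ⇒ r = C/P = £25.96/£445.30 = 0.058298

5.83%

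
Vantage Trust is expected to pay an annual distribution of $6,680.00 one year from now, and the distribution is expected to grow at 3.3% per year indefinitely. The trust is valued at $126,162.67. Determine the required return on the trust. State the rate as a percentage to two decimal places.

P = D₁/(r − g) ⇒ r = D₁/P + g = $6,680.0000/$126,162.67 + 0.033 = 0.052948 + 0.033 = 0.085948

8.59%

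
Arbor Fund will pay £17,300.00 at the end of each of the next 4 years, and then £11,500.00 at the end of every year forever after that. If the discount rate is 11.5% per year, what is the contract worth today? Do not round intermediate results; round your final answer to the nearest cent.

PV of 4-year annuity: £17,300.00 × [1 − (1+0.115)^−4] / 0.115 = 53104.31873
Perpetuity value at year 4: £11,500.00 / 0.115 = 100000.00000
PV of perpetuity: 100000.00000 / (1+0.115)^4 = 64699.44131
Total PV = 53104.31873 + 64699.44131 = 117803.76004

£117803.76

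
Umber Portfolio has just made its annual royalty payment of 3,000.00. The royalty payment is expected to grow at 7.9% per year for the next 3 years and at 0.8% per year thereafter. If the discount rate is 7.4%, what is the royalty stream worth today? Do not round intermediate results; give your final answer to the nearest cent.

D_1 = 3237.00000
D_2 = 3492.72300
D_3 = 3768.64812
Terminal value at year 3: TV = D_3×(1+g_2)/(r−g_2) = 3798.79730/0.066 = 57557.53488
P_0 = D_1/(1+r)^1 + D_2/(1+r)^2 + D_3/(1+r)^3 + TV/(1+r)^3
    = 3013.96648 + 3027.99798 + 3042.09481 + 46461.08432 = 55545.14359

55545.14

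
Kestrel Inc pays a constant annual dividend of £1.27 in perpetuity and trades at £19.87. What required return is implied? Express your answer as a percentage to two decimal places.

6.39%

P = C/r ⇒ r = C/P = £1.27/£19.87 = 0.063915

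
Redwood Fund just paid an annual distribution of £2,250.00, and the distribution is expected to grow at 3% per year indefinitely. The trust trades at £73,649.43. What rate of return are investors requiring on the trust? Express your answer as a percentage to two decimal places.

6.15%

D₁ = £2,250.00 × 1.03 = £2,317.5000
P = D₁/(r − g) ⇒ r = D₁/P + g = £2,317.5000/£73,649.43 + 0.03 = 0.031467 + 0.03 = 0.061467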